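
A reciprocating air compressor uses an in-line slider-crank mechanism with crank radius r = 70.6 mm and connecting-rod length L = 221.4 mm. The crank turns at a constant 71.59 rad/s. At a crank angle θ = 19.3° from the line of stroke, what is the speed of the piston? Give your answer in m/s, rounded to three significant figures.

ω = 71.59 rad/s
For an in-line slider-crank, x = r cosθ + √(L² − r² sin²θ), so v = −rω sinθ·[1 + r cosθ/√(L² − r² sin²θ)].
With r = 0.0706 m, L = 0.2214 m, θ = 19.3°: √(L² − r² sin²θ) = 0.22017 m.
v = −0.0706·71.59·0.33051·[1 + 0.0706·0.94380/0.22017] = -2.1761 m/s.
|v| = 2.1761 m/s.

2.18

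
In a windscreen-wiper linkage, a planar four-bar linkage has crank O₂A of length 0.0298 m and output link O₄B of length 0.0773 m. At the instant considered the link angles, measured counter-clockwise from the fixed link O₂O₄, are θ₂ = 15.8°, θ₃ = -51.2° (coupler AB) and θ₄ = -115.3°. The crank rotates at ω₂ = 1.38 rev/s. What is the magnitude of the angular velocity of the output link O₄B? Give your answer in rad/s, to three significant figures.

3.42

ω₂ = 8.671 rad/s (from 1.38 rev/s).
Differentiating the loop-closure r₂e^{iθ₂}+r₃e^{iθ₃}=r₁+r₄e^{iθ₄} gives r₂ω₂e^{iθ₂}+r₃ω₃e^{iθ₃}=r₄ω₄e^{iθ₄}.
Eliminating the other unknown: ω₄ = r₂ω₂ sin(θ₂−θ₃) / [r₄ sin(θ₄−θ₃)].
Numerator sine = +0.92050; denominator sine = -0.89956.
Result = 0.0298·8.671·(+0.92050) / (0.0773·(-0.89956)) = -3.4205 rad/s; magnitude 3.4205 rad/s.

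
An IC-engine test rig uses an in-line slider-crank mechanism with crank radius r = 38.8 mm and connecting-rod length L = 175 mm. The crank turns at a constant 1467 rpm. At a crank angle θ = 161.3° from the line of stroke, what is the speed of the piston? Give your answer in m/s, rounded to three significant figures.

1.51

ω = 2π·1467/60 = 153.6 rad/s
For an in-line slider-crank, x = r cosθ + √(L² − r² sin²θ), so v = −rω sinθ·[1 + r cosθ/√(L² − r² sin²θ)].
With r = 0.0388 m, L = 0.175 m, θ = 161.3°: √(L² − r² sin²θ) = 0.17456 m.
v = −0.0388·153.6·0.32061·[1 + 0.0388·-0.94721/0.17456] = -1.5087 m/s.
|v| = 1.5087 m/s.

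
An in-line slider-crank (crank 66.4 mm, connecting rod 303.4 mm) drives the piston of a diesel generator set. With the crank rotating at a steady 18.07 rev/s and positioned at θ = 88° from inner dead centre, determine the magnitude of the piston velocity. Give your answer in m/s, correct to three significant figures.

7.59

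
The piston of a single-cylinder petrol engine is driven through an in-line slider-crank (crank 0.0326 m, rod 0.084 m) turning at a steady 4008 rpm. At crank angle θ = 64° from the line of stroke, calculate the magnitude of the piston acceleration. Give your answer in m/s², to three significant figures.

ω = 2π·4008/60 = 419.7 rad/s
x(θ) = r cosθ + √(L² − r² sin²θ); with ω constant, a = ω²·d²x/dθ².
d²x/dθ² = −r cosθ − r²(cos2θ)/√u − r⁴ sin²2θ/(4u^{3/2}),  u = L² − r² sin²θ = 0.00619747 m².
Substituting r = 0.0326 m, L = 0.084 m, θ = 64°: d²x/dθ² = -0.006339 m.
a = ω²·d²x/dθ² = (419.7)²·(-0.006339) = -1116.7 m/s²;  |a| = 1116.7 m/s².

1120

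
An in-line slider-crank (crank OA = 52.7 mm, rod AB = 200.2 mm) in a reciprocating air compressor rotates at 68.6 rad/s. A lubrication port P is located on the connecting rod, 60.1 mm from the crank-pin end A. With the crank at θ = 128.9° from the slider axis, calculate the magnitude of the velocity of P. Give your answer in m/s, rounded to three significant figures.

3.11

ω = 68.6 rad/s.  Crank-pin speed |V_A| = rω = 3.6152 m/s, perpendicular to OA.
Rod angle: sinφ = −(r/L) sinθ ⇒ φ = -11.821°; ω_rod = −rω cosθ/√(L²−r²sin²θ) = +11.586 rad/s.
V_P = V_A + ω_rod × AP, with AP = 0.0601 m along the rod.
Components: V_Px = −rω sinθ − a·ω_rod·sinφ = -2.6709 m/s;  V_Py = rω cosθ + a·ω_rod·cosφ = -1.5887 m/s.
|V_P| = √(V_Px² + V_Py²) = 3.1077 m/s.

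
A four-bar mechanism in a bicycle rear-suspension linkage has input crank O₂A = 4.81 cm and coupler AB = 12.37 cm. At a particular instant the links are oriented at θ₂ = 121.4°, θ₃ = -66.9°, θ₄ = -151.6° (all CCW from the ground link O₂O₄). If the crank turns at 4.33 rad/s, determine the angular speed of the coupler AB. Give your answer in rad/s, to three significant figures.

ω₂ = 4.33 rad/s
Differentiating the loop-closure r₂e^{iθ₂}+r₃e^{iθ₃}=r₁+r₄e^{iθ₄} gives r₂ω₂e^{iθ₂}+r₃ω₃e^{iθ₃}=r₄ω₄e^{iθ₄}.
Eliminating the other unknown: ω₃ = r₂ω₂ sin(θ₄−θ₂) / [r₃ sin(θ₃−θ₄)].
Numerator sine = +0.99863; denominator sine = +0.99572.
Result = 0.0481·4.33·(+0.99863) / (0.1237·(+0.99572)) = +1.6886 rad/s; magnitude 1.6886 rad/s.

1.69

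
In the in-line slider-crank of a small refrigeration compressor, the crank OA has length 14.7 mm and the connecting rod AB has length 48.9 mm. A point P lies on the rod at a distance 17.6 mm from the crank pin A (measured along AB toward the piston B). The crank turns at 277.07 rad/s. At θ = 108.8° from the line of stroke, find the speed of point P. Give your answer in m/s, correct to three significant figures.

3.81

ω = 277.1 rad/s.  Crank-pin speed |V_A| = rω = 4.0729 m/s, perpendicular to OA.
Rod angle: sinφ = −(r/L) sinθ ⇒ φ = -16.533°; ω_rod = −rω cosθ/√(L²−r²sin²θ) = +28 rad/s.
V_P = V_A + ω_rod × AP, with AP = 0.0176 m along the rod.
Components: V_Px = −rω sinθ − a·ω_rod·sinφ = -3.7154 m/s;  V_Py = rω cosθ + a·ω_rod·cosφ = -0.84015 m/s.
|V_P| = √(V_Px² + V_Py²) = 3.8092 m/s.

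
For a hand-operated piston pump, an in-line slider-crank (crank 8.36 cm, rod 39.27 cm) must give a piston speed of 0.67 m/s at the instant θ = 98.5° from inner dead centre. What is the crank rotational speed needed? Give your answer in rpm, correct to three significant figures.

For an in-line slider-crank, |v_piston| = rω|sinθ|·[1 + r cosθ/√(L² − r² sin²θ)].
With r = 0.0836 m, L = 0.3927 m, θ = 98.5°: the bracketed kinematic factor |dx/dθ| = 0.08002 m.
ω = v/|dx/dθ| = 0.67/0.08002 = 8.3729 rad/s.
N = 60ω/(2π) = 79.955 rpm.

80.0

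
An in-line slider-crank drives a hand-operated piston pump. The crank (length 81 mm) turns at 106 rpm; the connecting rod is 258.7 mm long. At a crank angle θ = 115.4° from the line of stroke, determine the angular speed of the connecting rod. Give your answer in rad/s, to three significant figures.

1.55

ω = 11.1 rad/s (converted from 106 rpm).
The rod makes angle φ with the slider axis where L sinφ = r sinθ; differentiating, L cosφ·φ̇ = r ω cosθ.
L cosφ = √(L² − r² sin²θ) = 0.24814 m.
|ω_rod| = r ω |cosθ| / √(L² − r² sin²θ) = 0.081·11.1·0.42894/0.24814 = 1.5542 rad/s.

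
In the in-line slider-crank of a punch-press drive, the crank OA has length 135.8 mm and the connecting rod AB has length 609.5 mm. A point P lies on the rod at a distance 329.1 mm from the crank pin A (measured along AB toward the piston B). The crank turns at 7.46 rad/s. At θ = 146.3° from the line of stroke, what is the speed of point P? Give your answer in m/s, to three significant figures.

0.637

ω = 7.46 rad/s.  Crank-pin speed |V_A| = rω = 1.0131 m/s, perpendicular to OA.
Rod angle: sinφ = −(r/L) sinθ ⇒ φ = -7.101°; ω_rod = −rω cosθ/√(L²−r²sin²θ) = +1.3935 rad/s.
V_P = V_A + ω_rod × AP, with AP = 0.3291 m along the rod.
Components: V_Px = −rω sinθ − a·ω_rod·sinφ = -0.5054 m/s;  V_Py = rω cosθ + a·ω_rod·cosφ = -0.38774 m/s.
|V_P| = √(V_Px² + V_Py²) = 0.637 m/s.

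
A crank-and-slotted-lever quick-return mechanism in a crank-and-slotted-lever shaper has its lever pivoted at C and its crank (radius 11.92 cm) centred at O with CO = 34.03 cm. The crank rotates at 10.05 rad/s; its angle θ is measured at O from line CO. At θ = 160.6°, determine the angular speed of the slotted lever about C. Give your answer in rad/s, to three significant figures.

ω = 10.05 rad/s
Crank pin A relative to C: A = (d + r cosθ, r sinθ); lever angle φ = atan2(r sinθ, d + r cosθ).
Differentiating tanφ: φ̇ = rω(d cosθ + r)/(d² + r² + 2dr cosθ).
d² + r² + 2dr cosθ = |CA|² = 0.0534914 m²;  d cosθ + r = -0.20178 m.
|ω_lever| = |0.1192·10.05·-0.20178| / 0.0534914 = 4.5189 rad/s.

4.52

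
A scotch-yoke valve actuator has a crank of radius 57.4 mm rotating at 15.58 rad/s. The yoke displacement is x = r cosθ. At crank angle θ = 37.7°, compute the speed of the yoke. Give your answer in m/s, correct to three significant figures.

ω = 15.58 rad/s
x = r cosθ ⇒ ẋ = −rω sinθ.
|v| = rω|sinθ| = 0.0574·15.58·|sin 37.7°| = 0.54688 m/s.

0.547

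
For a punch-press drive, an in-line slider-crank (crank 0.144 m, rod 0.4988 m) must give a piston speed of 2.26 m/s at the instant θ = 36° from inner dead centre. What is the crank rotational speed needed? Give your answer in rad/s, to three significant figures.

21.6

For an in-line slider-crank, |v_piston| = rω|sinθ|·[1 + r cosθ/√(L² − r² sin²θ)].
With r = 0.144 m, L = 0.4988 m, θ = 36°: the bracketed kinematic factor |dx/dθ| = 0.1047 m.
ω = v/|dx/dθ| = 2.26/0.1047 = 21.585 rad/s.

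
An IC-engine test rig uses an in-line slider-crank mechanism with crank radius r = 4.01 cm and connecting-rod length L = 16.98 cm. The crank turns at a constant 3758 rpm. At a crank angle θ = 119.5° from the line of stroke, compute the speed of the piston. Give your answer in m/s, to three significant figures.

12.1

ω = 2π·3758/60 = 393.5 rad/s
For an in-line slider-crank, x = r cosθ + √(L² − r² sin²θ), so v = −rω sinθ·[1 + r cosθ/√(L² − r² sin²θ)].
With r = 0.0401 m, L = 0.1698 m, θ = 119.5°: √(L² − r² sin²θ) = 0.16617 m.
v = −0.0401·393.5·0.87036·[1 + 0.0401·-0.49242/0.16617] = -12.103 m/s.
|v| = 12.103 m/s.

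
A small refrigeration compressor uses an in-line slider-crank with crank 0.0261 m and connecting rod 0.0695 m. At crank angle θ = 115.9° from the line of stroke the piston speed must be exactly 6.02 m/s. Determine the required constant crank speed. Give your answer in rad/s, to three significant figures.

For an in-line slider-crank, |v_piston| = rω|sinθ|·[1 + r cosθ/√(L² − r² sin²θ)].
With r = 0.0261 m, L = 0.0695 m, θ = 115.9°: the bracketed kinematic factor |dx/dθ| = 0.019387 m.
ω = v/|dx/dθ| = 6.02/0.019387 = 310.52 rad/s.

311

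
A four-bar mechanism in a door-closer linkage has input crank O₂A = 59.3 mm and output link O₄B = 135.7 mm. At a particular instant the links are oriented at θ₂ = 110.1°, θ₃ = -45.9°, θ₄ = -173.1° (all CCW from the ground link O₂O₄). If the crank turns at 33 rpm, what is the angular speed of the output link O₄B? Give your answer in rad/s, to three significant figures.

0.771

ω₂ = 3.456 rad/s (from 33 rpm).
Differentiating the loop-closure r₂e^{iθ₂}+r₃e^{iθ₃}=r₁+r₄e^{iθ₄} gives r₂ω₂e^{iθ₂}+r₃ω₃e^{iθ₃}=r₄ω₄e^{iθ₄}.
Eliminating the other unknown: ω₄ = r₂ω₂ sin(θ₂−θ₃) / [r₄ sin(θ₄−θ₃)].
Numerator sine = +0.40674; denominator sine = -0.79653.
Result = 0.0593·3.456·(+0.40674) / (0.1357·(-0.79653)) = -0.77113 rad/s; magnitude 0.77113 rad/s.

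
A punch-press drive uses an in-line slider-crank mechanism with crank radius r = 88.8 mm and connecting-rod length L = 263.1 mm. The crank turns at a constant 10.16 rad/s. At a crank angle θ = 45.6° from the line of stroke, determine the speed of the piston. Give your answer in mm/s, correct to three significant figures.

ω = 10.16 rad/s
For an in-line slider-crank, x = r cosθ + √(L² − r² sin²θ), so v = −rω sinθ·[1 + r cosθ/√(L² − r² sin²θ)].
With r = 0.0888 m, L = 0.2631 m, θ = 45.6°: √(L² − r² sin²θ) = 0.25534 m.
v = −0.0888·10.16·0.71447·[1 + 0.0888·0.69966/0.25534] = -0.80145 m/s.
|v| = 0.80145 m/s = 801.45 mm/s.

801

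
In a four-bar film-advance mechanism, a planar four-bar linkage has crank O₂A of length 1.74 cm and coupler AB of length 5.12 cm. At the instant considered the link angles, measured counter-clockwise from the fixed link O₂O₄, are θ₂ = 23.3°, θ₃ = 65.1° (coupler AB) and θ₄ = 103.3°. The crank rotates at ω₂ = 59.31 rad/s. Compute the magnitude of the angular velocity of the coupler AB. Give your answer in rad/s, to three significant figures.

ω₂ = 59.31 rad/s
Differentiating the loop-closure r₂e^{iθ₂}+r₃e^{iθ₃}=r₁+r₄e^{iθ₄} gives r₂ω₂e^{iθ₂}+r₃ω₃e^{iθ₃}=r₄ω₄e^{iθ₄}.
Eliminating the other unknown: ω₃ = r₂ω₂ sin(θ₄−θ₂) / [r₃ sin(θ₃−θ₄)].
Numerator sine = +0.98481; denominator sine = -0.61841.
Result = 0.0174·59.31·(+0.98481) / (0.0512·(-0.61841)) = -32.098 rad/s; magnitude 32.098 rad/s.

32.1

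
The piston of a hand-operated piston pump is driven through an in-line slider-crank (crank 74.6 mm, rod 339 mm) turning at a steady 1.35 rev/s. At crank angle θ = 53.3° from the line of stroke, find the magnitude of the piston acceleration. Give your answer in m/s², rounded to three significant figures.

ω = 2π·1.35 = 8.482 rad/s
x(θ) = r cosθ + √(L² − r² sin²θ); with ω constant, a = ω²·d²x/dθ².
d²x/dθ² = −r cosθ − r²(cos2θ)/√u − r⁴ sin²2θ/(4u^{3/2}),  u = L² − r² sin²θ = 0.111343 m².
Substituting r = 0.0746 m, L = 0.339 m, θ = 53.3°: d²x/dθ² = -0.04001 m.
a = ω²·d²x/dθ² = (8.482)²·(-0.04001) = -2.8787 m/s²;  |a| = 2.8787 m/s².

2.88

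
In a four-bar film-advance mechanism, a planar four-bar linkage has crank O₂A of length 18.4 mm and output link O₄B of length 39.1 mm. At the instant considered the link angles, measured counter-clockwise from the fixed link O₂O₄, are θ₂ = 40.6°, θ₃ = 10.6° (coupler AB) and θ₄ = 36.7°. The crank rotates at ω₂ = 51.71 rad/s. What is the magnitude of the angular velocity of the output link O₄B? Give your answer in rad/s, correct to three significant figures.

ω₂ = 51.71 rad/s
Differentiating the loop-closure r₂e^{iθ₂}+r₃e^{iθ₃}=r₁+r₄e^{iθ₄} gives r₂ω₂e^{iθ₂}+r₃ω₃e^{iθ₃}=r₄ω₄e^{iθ₄}.
Eliminating the other unknown: ω₄ = r₂ω₂ sin(θ₂−θ₃) / [r₄ sin(θ₄−θ₃)].
Numerator sine = +0.50000; denominator sine = +0.43994.
Result = 0.0184·51.71·(+0.50000) / (0.0391·(+0.43994)) = +27.656 rad/s; magnitude 27.656 rad/s.

27.7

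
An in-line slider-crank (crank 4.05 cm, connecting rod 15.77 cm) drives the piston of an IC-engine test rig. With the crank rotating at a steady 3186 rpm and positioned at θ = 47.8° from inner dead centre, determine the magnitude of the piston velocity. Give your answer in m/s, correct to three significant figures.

ω = 2π·3186/60 = 333.6 rad/s
For an in-line slider-crank, x = r cosθ + √(L² − r² sin²θ), so v = −rω sinθ·[1 + r cosθ/√(L² − r² sin²θ)].
With r = 0.0405 m, L = 0.1577 m, θ = 47.8°: √(L² − r² sin²θ) = 0.15482 m.
v = −0.0405·333.6·0.74080·[1 + 0.0405·0.67172/0.15482] = -11.769 m/s.
|v| = 11.769 m/s.

11.8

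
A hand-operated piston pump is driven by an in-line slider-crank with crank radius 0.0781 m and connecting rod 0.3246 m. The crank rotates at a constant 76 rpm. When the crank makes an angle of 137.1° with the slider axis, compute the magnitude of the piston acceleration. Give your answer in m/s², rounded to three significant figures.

3.52

ω = 2π·76/60 = 7.959 rad/s
x(θ) = r cosθ + √(L² − r² sin²θ); with ω constant, a = ω²·d²x/dθ².
d²x/dθ² = −r cosθ − r²(cos2θ)/√u − r⁴ sin²2θ/(4u^{3/2}),  u = L² − r² sin²θ = 0.102539 m².
Substituting r = 0.0781 m, L = 0.3246 m, θ = 137.1°: d²x/dθ² = +0.055535 m.
a = ω²·d²x/dθ² = (7.959)²·(+0.055535) = +3.5176 m/s²;  |a| = 3.5176 m/s².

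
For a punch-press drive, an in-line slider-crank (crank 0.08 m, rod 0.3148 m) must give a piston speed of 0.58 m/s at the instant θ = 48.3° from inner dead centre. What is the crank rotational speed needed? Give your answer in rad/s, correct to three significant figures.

For an in-line slider-crank, |v_piston| = rω|sinθ|·[1 + r cosθ/√(L² − r² sin²θ)].
With r = 0.08 m, L = 0.3148 m, θ = 48.3°: the bracketed kinematic factor |dx/dθ| = 0.070016 m.
ω = v/|dx/dθ| = 0.58/0.070016 = 8.2839 rad/s.

8.28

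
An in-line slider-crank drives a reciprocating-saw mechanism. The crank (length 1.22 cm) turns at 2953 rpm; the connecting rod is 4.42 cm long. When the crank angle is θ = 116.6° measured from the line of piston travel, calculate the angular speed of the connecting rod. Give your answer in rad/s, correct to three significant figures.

39.4

ω = 309.2 rad/s (converted from 2953 rpm).
The rod makes angle φ with the slider axis where L sinφ = r sinθ; differentiating, L cosφ·φ̇ = r ω cosθ.
L cosφ = √(L² − r² sin²θ) = 0.042833 m.
|ω_rod| = r ω |cosθ| / √(L² − r² sin²θ) = 0.0122·309.2·0.44776/0.042833 = 39.439 rad/s.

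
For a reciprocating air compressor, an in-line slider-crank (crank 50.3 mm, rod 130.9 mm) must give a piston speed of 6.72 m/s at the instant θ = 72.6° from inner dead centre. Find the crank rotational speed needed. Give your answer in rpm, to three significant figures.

1190

For an in-line slider-crank, |v_piston| = rω|sinθ|·[1 + r cosθ/√(L² − r² sin²θ)].
With r = 0.0503 m, L = 0.1309 m, θ = 72.6°: the bracketed kinematic factor |dx/dθ| = 0.053927 m.
ω = v/|dx/dθ| = 6.72/0.053927 = 124.61 rad/s.
N = 60ω/(2π) = 1190 rpm.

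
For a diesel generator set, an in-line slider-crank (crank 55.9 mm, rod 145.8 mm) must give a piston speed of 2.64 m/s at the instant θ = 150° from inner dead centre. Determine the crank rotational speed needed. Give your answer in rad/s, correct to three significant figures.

143

For an in-line slider-crank, |v_piston| = rω|sinθ|·[1 + r cosθ/√(L² − r² sin²θ)].
With r = 0.0559 m, L = 0.1458 m, θ = 150°: the bracketed kinematic factor |dx/dθ| = 0.018494 m.
ω = v/|dx/dθ| = 2.64/0.018494 = 142.75 rad/s.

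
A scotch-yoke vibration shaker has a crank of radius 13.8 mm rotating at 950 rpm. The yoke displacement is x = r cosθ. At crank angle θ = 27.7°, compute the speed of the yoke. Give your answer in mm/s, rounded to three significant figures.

638

ω = 99.48 rad/s (from 950 rpm).
x = r cosθ ⇒ ẋ = −rω sinθ.
|v| = rω|sinθ| = 0.0138·99.48·|sin 27.7°| = 0.63817 m/s = 638.17 mm/s.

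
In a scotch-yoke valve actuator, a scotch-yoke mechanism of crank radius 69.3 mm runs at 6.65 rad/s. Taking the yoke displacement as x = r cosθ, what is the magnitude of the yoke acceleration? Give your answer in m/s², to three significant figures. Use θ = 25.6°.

2.76

ω = 6.65 rad/s
x = r cosθ ⇒ ẍ = −rω² cosθ (ω constant).
|a| = rω²|cosθ| = 0.0693·(6.65)²·|cos 25.6°| = 2.7638 m/s².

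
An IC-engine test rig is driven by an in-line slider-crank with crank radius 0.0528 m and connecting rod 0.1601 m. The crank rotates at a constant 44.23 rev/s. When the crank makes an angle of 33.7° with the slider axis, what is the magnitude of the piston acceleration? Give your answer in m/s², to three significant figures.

ω = 2π·44.2 = 277.9 rad/s
x(θ) = r cosθ + √(L² − r² sin²θ); with ω constant, a = ω²·d²x/dθ².
d²x/dθ² = −r cosθ − r²(cos2θ)/√u − r⁴ sin²2θ/(4u^{3/2}),  u = L² − r² sin²θ = 0.0247738 m².
Substituting r = 0.0528 m, L = 0.1601 m, θ = 33.7°: d²x/dθ² = -0.051159 m.
a = ω²·d²x/dθ² = (277.9)²·(-0.051159) = -3951 m/s²;  |a| = 3951 m/s².

3950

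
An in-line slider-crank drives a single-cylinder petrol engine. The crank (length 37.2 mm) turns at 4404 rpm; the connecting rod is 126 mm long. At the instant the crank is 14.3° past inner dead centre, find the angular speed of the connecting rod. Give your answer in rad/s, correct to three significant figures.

ω = 461.2 rad/s (converted from 4404 rpm).
The rod makes angle φ with the slider axis where L sinφ = r sinθ; differentiating, L cosφ·φ̇ = r ω cosθ.
L cosφ = √(L² − r² sin²θ) = 0.12566 m.
|ω_rod| = r ω |cosθ| / √(L² − r² sin²θ) = 0.0372·461.2·0.96902/0.12566 = 132.29 rad/s.

132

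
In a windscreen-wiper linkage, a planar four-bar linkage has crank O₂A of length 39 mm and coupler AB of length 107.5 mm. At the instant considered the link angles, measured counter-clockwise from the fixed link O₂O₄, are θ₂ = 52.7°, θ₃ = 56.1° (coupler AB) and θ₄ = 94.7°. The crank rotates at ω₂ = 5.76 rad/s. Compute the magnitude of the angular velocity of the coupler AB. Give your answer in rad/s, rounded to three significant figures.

ω₂ = 5.76 rad/s
Differentiating the loop-closure r₂e^{iθ₂}+r₃e^{iθ₃}=r₁+r₄e^{iθ₄} gives r₂ω₂e^{iθ₂}+r₃ω₃e^{iθ₃}=r₄ω₄e^{iθ₄}.
Eliminating the other unknown: ω₃ = r₂ω₂ sin(θ₄−θ₂) / [r₃ sin(θ₃−θ₄)].
Numerator sine = +0.66913; denominator sine = -0.62388.
Result = 0.039·5.76·(+0.66913) / (0.1075·(-0.62388)) = -2.2412 rad/s; magnitude 2.2412 rad/s.

2.24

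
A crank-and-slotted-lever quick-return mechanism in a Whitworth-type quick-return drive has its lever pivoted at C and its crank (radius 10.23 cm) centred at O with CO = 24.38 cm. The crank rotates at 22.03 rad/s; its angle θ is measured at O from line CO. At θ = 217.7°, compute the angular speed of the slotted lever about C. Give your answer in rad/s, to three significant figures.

ω = 22.03 rad/s
Crank pin A relative to C: A = (d + r cosθ, r sinθ); lever angle φ = atan2(r sinθ, d + r cosθ).
Differentiating tanφ: φ̇ = rω(d cosθ + r)/(d² + r² + 2dr cosθ).
d² + r² + 2dr cosθ = |CA|² = 0.0304363 m²;  d cosθ + r = -0.0906 m.
|ω_lever| = |0.1023·22.03·-0.0906| / 0.0304363 = 6.7085 rad/s.

6.71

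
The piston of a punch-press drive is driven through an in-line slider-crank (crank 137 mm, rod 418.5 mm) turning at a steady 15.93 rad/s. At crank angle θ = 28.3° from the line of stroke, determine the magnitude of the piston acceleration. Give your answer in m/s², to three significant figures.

37.2

ω = 15.93 rad/s
x(θ) = r cosθ + √(L² − r² sin²θ); with ω constant, a = ω²·d²x/dθ².
d²x/dθ² = −r cosθ − r²(cos2θ)/√u − r⁴ sin²2θ/(4u^{3/2}),  u = L² − r² sin²θ = 0.170924 m².
Substituting r = 0.137 m, L = 0.4185 m, θ = 28.3°: d²x/dθ² = -0.14648 m.
a = ω²·d²x/dθ² = (15.93)²·(-0.14648) = -37.173 m/s²;  |a| = 37.173 m/s².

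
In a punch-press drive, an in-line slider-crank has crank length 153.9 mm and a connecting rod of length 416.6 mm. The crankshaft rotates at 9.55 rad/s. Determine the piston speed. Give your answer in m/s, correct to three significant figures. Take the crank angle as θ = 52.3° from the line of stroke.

ω = 9.55 rad/s
For an in-line slider-crank, x = r cosθ + √(L² − r² sin²θ), so v = −rω sinθ·[1 + r cosθ/√(L² − r² sin²θ)].
With r = 0.1539 m, L = 0.4166 m, θ = 52.3°: √(L² − r² sin²θ) = 0.39841 m.
v = −0.1539·9.55·0.79122·[1 + 0.1539·0.61153/0.39841] = -1.4376 m/s.
|v| = 1.4376 m/s.

1.44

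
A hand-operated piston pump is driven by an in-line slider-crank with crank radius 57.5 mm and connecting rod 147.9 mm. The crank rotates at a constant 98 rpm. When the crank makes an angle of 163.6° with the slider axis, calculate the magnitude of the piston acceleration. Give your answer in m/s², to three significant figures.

ω = 2π·98/60 = 10.26 rad/s
x(θ) = r cosθ + √(L² − r² sin²θ); with ω constant, a = ω²·d²x/dθ².
d²x/dθ² = −r cosθ − r²(cos2θ)/√u − r⁴ sin²2θ/(4u^{3/2}),  u = L² − r² sin²θ = 0.0216108 m².
Substituting r = 0.0575 m, L = 0.1479 m, θ = 163.6°: d²x/dθ² = +0.036003 m.
a = ω²·d²x/dθ² = (10.26)²·(+0.036003) = +3.7919 m/s²;  |a| = 3.7919 m/s².

3.79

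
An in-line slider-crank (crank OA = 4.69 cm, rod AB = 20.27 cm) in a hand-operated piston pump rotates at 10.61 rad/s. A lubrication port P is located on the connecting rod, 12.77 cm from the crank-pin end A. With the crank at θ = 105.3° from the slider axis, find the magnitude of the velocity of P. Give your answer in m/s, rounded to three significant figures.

ω = 10.61 rad/s.  Crank-pin speed |V_A| = rω = 0.49761 m/s, perpendicular to OA.
Rod angle: sinφ = −(r/L) sinθ ⇒ φ = -12.896°; ω_rod = −rω cosθ/√(L²−r²sin²θ) = +0.66454 rad/s.
V_P = V_A + ω_rod × AP, with AP = 0.1277 m along the rod.
Components: V_Px = −rω sinθ − a·ω_rod·sinφ = -0.46103 m/s;  V_Py = rω cosθ + a·ω_rod·cosφ = -0.048584 m/s.
|V_P| = √(V_Px² + V_Py²) = 0.46359 m/s.

0.464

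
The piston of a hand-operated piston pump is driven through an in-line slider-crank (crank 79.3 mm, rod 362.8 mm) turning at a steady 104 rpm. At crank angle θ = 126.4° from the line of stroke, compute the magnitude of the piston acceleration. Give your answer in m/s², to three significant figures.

ω = 2π·104/60 = 10.89 rad/s
x(θ) = r cosθ + √(L² − r² sin²θ); with ω constant, a = ω²·d²x/dθ².
d²x/dθ² = −r cosθ − r²(cos2θ)/√u − r⁴ sin²2θ/(4u^{3/2}),  u = L² − r² sin²θ = 0.12755 m².
Substituting r = 0.0793 m, L = 0.3628 m, θ = 126.4°: d²x/dθ² = +0.052067 m.
a = ω²·d²x/dθ² = (10.89)²·(+0.052067) = +6.1757 m/s²;  |a| = 6.1757 m/s².

6.18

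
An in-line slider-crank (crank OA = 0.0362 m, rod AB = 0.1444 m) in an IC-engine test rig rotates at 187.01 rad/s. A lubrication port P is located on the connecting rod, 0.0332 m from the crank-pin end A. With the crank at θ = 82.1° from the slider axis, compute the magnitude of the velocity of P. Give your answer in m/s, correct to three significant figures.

ω = 187 rad/s.  Crank-pin speed |V_A| = rω = 6.7698 m/s, perpendicular to OA.
Rod angle: sinφ = −(r/L) sinθ ⇒ φ = -14.378°; ω_rod = −rω cosθ/√(L²−r²sin²θ) = -6.652 rad/s.
V_P = V_A + ω_rod × AP, with AP = 0.0332 m along the rod.
Components: V_Px = −rω sinθ − a·ω_rod·sinφ = -6.7604 m/s;  V_Py = rω cosθ + a·ω_rod·cosφ = +0.71654 m/s.
|V_P| = √(V_Px² + V_Py²) = 6.7982 m/s.

6.80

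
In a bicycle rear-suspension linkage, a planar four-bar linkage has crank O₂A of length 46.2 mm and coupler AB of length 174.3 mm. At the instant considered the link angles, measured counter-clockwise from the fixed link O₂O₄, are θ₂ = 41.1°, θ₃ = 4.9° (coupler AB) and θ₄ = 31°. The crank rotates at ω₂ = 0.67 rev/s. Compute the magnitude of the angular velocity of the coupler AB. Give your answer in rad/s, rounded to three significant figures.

ω₂ = 4.21 rad/s (from 0.67 rev/s).
Differentiating the loop-closure r₂e^{iθ₂}+r₃e^{iθ₃}=r₁+r₄e^{iθ₄} gives r₂ω₂e^{iθ₂}+r₃ω₃e^{iθ₃}=r₄ω₄e^{iθ₄}.
Eliminating the other unknown: ω₃ = r₂ω₂ sin(θ₄−θ₂) / [r₃ sin(θ₃−θ₄)].
Numerator sine = -0.17537; denominator sine = -0.43994.
Result = 0.0462·4.21·(-0.17537) / (0.1743·(-0.43994)) = +0.44479 rad/s; magnitude 0.44479 rad/s.

0.445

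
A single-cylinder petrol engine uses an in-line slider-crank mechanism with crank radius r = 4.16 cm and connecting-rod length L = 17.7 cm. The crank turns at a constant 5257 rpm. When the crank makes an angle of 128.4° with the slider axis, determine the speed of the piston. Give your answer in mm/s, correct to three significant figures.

ω = 2π·5257/60 = 550.5 rad/s
For an in-line slider-crank, x = r cosθ + √(L² − r² sin²θ), so v = −rω sinθ·[1 + r cosθ/√(L² − r² sin²θ)].
With r = 0.0416 m, L = 0.177 m, θ = 128.4°: √(L² − r² sin²θ) = 0.17397 m.
v = −0.0416·550.5·0.78369·[1 + 0.0416·-0.62115/0.17397] = -15.282 m/s.
|v| = 15.282 m/s = 15282 mm/s.

15300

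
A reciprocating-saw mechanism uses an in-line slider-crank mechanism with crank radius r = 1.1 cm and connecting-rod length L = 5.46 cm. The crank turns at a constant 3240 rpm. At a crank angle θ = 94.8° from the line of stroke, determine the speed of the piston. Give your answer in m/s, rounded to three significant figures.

ω = 2π·3240/60 = 339.3 rad/s
For an in-line slider-crank, x = r cosθ + √(L² − r² sin²θ), so v = −rω sinθ·[1 + r cosθ/√(L² − r² sin²θ)].
With r = 0.011 m, L = 0.0546 m, θ = 94.8°: √(L² − r² sin²θ) = 0.053488 m.
v = −0.011·339.3·0.99649·[1 + 0.011·-0.08368/0.053488] = -3.6551 m/s.
|v| = 3.6551 m/s.

3.66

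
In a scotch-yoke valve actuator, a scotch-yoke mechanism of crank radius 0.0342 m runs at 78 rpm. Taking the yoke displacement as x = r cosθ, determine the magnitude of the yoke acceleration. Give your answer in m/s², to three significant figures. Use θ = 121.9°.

1.21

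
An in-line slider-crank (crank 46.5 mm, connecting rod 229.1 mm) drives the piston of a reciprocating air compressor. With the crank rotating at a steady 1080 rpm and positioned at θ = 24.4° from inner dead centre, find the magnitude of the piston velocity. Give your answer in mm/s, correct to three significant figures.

2580

ω = 2π·1080/60 = 113.1 rad/s
For an in-line slider-crank, x = r cosθ + √(L² − r² sin²θ), so v = −rω sinθ·[1 + r cosθ/√(L² − r² sin²θ)].
With r = 0.0465 m, L = 0.2291 m, θ = 24.4°: √(L² − r² sin²θ) = 0.22829 m.
v = −0.0465·113.1·0.41310·[1 + 0.0465·0.91068/0.22829] = -2.5755 m/s.
|v| = 2.5755 m/s = 2575.5 mm/s.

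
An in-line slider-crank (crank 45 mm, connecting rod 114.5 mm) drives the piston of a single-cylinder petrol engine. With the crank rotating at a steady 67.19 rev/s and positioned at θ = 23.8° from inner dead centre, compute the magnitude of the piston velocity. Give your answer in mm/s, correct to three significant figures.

ω = 2π·67.2 = 422.2 rad/s
For an in-line slider-crank, x = r cosθ + √(L² − r² sin²θ), so v = −rω sinθ·[1 + r cosθ/√(L² − r² sin²θ)].
With r = 0.045 m, L = 0.1145 m, θ = 23.8°: √(L² − r² sin²θ) = 0.11305 m.
v = −0.045·422.2·0.40355·[1 + 0.045·0.91496/0.11305] = -10.458 m/s.
|v| = 10.458 m/s = 10458 mm/s.

10500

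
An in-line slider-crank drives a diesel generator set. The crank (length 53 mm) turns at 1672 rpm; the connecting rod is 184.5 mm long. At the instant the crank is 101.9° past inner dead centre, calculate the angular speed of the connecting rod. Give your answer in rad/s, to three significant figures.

10.8

ω = 175.1 rad/s (converted from 1672 rpm).
The rod makes angle φ with the slider axis where L sinφ = r sinθ; differentiating, L cosφ·φ̇ = r ω cosθ.
L cosφ = √(L² − r² sin²θ) = 0.17706 m.
|ω_rod| = r ω |cosθ| / √(L² − r² sin²θ) = 0.053·175.1·0.20620/0.17706 = 10.807 rad/s.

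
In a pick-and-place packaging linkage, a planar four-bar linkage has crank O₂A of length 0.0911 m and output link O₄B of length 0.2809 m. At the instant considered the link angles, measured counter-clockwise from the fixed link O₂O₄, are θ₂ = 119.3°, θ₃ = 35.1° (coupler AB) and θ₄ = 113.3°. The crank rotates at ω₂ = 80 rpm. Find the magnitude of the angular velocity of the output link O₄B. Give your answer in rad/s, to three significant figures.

2.76

ω₂ = 8.378 rad/s (from 80 rpm).
Differentiating the loop-closure r₂e^{iθ₂}+r₃e^{iθ₃}=r₁+r₄e^{iθ₄} gives r₂ω₂e^{iθ₂}+r₃ω₃e^{iθ₃}=r₄ω₄e^{iθ₄}.
Eliminating the other unknown: ω₄ = r₂ω₂ sin(θ₂−θ₃) / [r₄ sin(θ₄−θ₃)].
Numerator sine = +0.99488; denominator sine = +0.97887.
Result = 0.0911·8.378·(+0.99488) / (0.2809·(+0.97887)) = +2.7614 rad/s; magnitude 2.7614 rad/s.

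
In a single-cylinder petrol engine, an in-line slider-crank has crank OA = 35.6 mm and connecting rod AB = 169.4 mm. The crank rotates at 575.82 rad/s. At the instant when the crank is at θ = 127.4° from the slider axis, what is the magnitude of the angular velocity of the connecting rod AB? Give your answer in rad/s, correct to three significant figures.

74.5

ω = 575.8 rad/s
The rod makes angle φ with the slider axis where L sinφ = r sinθ; differentiating, L cosφ·φ̇ = r ω cosθ.
L cosφ = √(L² − r² sin²θ) = 0.16702 m.
|ω_rod| = r ω |cosθ| / √(L² − r² sin²θ) = 0.0356·575.8·0.60738/0.16702 = 74.545 rad/s.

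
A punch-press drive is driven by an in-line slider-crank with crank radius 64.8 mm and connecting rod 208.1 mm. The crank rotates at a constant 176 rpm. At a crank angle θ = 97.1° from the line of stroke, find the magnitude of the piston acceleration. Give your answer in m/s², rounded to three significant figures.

9.70

ω = 2π·176/60 = 18.43 rad/s
x(θ) = r cosθ + √(L² − r² sin²θ); with ω constant, a = ω²·d²x/dθ².
d²x/dθ² = −r cosθ − r²(cos2θ)/√u − r⁴ sin²2θ/(4u^{3/2}),  u = L² − r² sin²θ = 0.0391707 m².
Substituting r = 0.0648 m, L = 0.2081 m, θ = 97.1°: d²x/dθ² = +0.028543 m.
a = ω²·d²x/dθ² = (18.43)²·(+0.028543) = +9.6958 m/s²;  |a| = 9.6958 m/s².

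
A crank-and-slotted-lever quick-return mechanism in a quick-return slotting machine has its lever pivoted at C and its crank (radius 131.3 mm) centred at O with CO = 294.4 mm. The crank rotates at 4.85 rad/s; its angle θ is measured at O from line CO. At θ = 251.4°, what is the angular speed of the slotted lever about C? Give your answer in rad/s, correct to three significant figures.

0.301

ω = 4.85 rad/s
Crank pin A relative to C: A = (d + r cosθ, r sinθ); lever angle φ = atan2(r sinθ, d + r cosθ).
Differentiating tanφ: φ̇ = rω(d cosθ + r)/(d² + r² + 2dr cosθ).
d² + r² + 2dr cosθ = |CA|² = 0.0792525 m²;  d cosθ + r = +0.037398 m.
|ω_lever| = |0.1313·4.85·+0.037398| / 0.0792525 = 0.3005 rad/s.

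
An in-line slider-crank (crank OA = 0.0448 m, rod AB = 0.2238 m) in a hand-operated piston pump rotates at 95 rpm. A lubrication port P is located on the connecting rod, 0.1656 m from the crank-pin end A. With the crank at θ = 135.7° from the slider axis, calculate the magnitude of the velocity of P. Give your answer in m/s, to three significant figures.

ω = 9.948 rad/s.  Crank-pin speed |V_A| = rω = 0.44569 m/s, perpendicular to OA.
Rod angle: sinφ = −(r/L) sinθ ⇒ φ = -8.037°; ω_rod = −rω cosθ/√(L²−r²sin²θ) = +1.4394 rad/s.
V_P = V_A + ω_rod × AP, with AP = 0.1656 m along the rod.
Components: V_Px = −rω sinθ − a·ω_rod·sinφ = -0.27795 m/s;  V_Py = rω cosθ + a·ω_rod·cosφ = -0.082951 m/s.
|V_P| = √(V_Px² + V_Py²) = 0.29006 m/s.

0.290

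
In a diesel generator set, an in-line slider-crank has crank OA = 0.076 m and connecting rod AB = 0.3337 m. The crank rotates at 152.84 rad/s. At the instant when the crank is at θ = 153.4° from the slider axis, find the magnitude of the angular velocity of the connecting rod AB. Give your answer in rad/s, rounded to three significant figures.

ω = 152.8 rad/s
The rod makes angle φ with the slider axis where L sinφ = r sinθ; differentiating, L cosφ·φ̇ = r ω cosθ.
L cosφ = √(L² − r² sin²θ) = 0.33196 m.
|ω_rod| = r ω |cosθ| / √(L² − r² sin²θ) = 0.076·152.8·0.89415/0.33196 = 31.288 rad/s.

31.3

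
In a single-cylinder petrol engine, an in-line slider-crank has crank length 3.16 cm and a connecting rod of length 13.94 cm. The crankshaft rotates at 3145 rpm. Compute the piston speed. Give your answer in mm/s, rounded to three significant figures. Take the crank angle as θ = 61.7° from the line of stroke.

ω = 2π·3145/60 = 329.3 rad/s
For an in-line slider-crank, x = r cosθ + √(L² − r² sin²θ), so v = −rω sinθ·[1 + r cosθ/√(L² − r² sin²θ)].
With r = 0.0316 m, L = 0.1394 m, θ = 61.7°: √(L² − r² sin²θ) = 0.1366 m.
v = −0.0316·329.3·0.88048·[1 + 0.0316·0.47409/0.1366] = -10.168 m/s.
|v| = 10.168 m/s = 10168 mm/s.

10200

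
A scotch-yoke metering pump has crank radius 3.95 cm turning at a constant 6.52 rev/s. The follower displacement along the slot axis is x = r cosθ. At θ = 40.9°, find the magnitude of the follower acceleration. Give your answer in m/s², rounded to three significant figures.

50.1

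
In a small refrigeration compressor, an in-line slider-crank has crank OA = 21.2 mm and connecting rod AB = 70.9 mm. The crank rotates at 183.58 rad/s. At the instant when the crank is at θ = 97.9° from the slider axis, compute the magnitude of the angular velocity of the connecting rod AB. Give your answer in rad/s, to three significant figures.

7.90

ω = 183.6 rad/s
The rod makes angle φ with the slider axis where L sinφ = r sinθ; differentiating, L cosφ·φ̇ = r ω cosθ.
L cosφ = √(L² − r² sin²θ) = 0.067719 m.
|ω_rod| = r ω |cosθ| / √(L² − r² sin²θ) = 0.0212·183.6·0.13744/0.067719 = 7.8991 rad/s.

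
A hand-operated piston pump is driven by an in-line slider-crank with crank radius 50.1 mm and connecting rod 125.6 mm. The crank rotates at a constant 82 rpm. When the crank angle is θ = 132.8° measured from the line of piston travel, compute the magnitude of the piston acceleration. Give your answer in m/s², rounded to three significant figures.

2.56

ω = 2π·82/60 = 8.587 rad/s
x(θ) = r cosθ + √(L² − r² sin²θ); with ω constant, a = ω²·d²x/dθ².
d²x/dθ² = −r cosθ − r²(cos2θ)/√u − r⁴ sin²2θ/(4u^{3/2}),  u = L² − r² sin²θ = 0.0144241 m².
Substituting r = 0.0501 m, L = 0.1256 m, θ = 132.8°: d²x/dθ² = +0.03474 m.
a = ω²·d²x/dθ² = (8.587)²·(+0.03474) = +2.5616 m/s²;  |a| = 2.5616 m/s².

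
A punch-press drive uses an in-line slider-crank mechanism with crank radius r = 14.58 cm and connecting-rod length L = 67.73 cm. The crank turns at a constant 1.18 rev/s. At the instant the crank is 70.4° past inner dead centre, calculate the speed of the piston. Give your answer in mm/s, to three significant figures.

ω = 2π·1.18 = 7.414 rad/s
For an in-line slider-crank, x = r cosθ + √(L² − r² sin²θ), so v = −rω sinθ·[1 + r cosθ/√(L² − r² sin²θ)].
With r = 0.1458 m, L = 0.6773 m, θ = 70.4°: √(L² − r² sin²θ) = 0.66323 m.
v = −0.1458·7.414·0.94206·[1 + 0.1458·0.33545/0.66323] = -1.0934 m/s.
|v| = 1.0934 m/s = 1093.4 mm/s.

1090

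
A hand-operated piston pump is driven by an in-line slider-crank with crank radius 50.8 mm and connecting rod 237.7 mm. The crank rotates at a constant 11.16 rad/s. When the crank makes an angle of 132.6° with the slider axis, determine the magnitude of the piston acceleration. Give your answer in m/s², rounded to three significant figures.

ω = 11.16 rad/s
x(θ) = r cosθ + √(L² − r² sin²θ); with ω constant, a = ω²·d²x/dθ².
d²x/dθ² = −r cosθ − r²(cos2θ)/√u − r⁴ sin²2θ/(4u^{3/2}),  u = L² − r² sin²θ = 0.055103 m².
Substituting r = 0.0508 m, L = 0.2377 m, θ = 132.6°: d²x/dθ² = +0.035177 m.
a = ω²·d²x/dθ² = (11.16)²·(+0.035177) = +4.3812 m/s²;  |a| = 4.3812 m/s².

4.38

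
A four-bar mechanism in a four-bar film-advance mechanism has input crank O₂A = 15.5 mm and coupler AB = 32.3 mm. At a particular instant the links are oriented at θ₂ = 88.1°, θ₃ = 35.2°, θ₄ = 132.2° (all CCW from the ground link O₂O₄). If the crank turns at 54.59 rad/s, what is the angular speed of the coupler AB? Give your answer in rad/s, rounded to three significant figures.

18.4

ω₂ = 54.59 rad/s
Differentiating the loop-closure r₂e^{iθ₂}+r₃e^{iθ₃}=r₁+r₄e^{iθ₄} gives r₂ω₂e^{iθ₂}+r₃ω₃e^{iθ₃}=r₄ω₄e^{iθ₄}.
Eliminating the other unknown: ω₃ = r₂ω₂ sin(θ₄−θ₂) / [r₃ sin(θ₃−θ₄)].
Numerator sine = +0.69591; denominator sine = -0.99255.
Result = 0.0155·54.59·(+0.69591) / (0.0323·(-0.99255)) = -18.367 rad/s; magnitude 18.367 rad/s.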